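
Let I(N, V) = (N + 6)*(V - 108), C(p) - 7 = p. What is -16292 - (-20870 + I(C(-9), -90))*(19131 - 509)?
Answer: 403373472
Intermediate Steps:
C(p) = 7 + p
I(N, V) = (-108 + V)*(6 + N) (I(N, V) = (6 + N)*(-108 + V) = (-108 + V)*(6 + N))
-16292 - (-20870 + I(C(-9), -90))*(19131 - 509) = -16292 - (-20870 + (-648 - 108*(7 - 9) + 6*(-90) + (7 - 9)*(-90)))*(19131 - 509) = -16292 - (-20870 + (-648 - 108*(-2) - 540 - 2*(-90)))*18622 = -16292 - (-20870 + (-648 + 216 - 540 + 180))*18622 = -16292 - (-20870 - 792)*18622 = -16292 - (-21662)*18622 = -16292 - 1*(-403389764) = -16292 + 403389764 = 403373472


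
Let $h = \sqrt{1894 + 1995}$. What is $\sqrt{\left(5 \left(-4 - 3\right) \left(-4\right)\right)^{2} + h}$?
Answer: $\sqrt{19600 + \sqrt{3889}} \approx 140.22$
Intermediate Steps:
$h = \sqrt{3889} \approx 62.362$
$\sqrt{\left(5 \left(-4 - 3\right) \left(-4\right)\right)^{2} + h} = \sqrt{\left(5 \left(-4 - 3\right) \left(-4\right)\right)^{2} + \sqrt{3889}} = \sqrt{\left(5 \left(-7\right) \left(-4\right)\right)^{2} + \sqrt{3889}} = \sqrt{\left(\left(-35\right) \left(-4\right)\right)^{2} + \sqrt{3889}} = \sqrt{140^{2} + \sqrt{3889}} = \sqrt{19600 + \sqrt{3889}}$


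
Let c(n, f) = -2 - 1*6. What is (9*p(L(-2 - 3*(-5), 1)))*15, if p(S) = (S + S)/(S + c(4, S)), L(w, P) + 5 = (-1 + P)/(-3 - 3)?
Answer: 1350/13 ≈ 103.85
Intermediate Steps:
L(w, P) = -29/6 - P/6 (L(w, P) = -5 + (-1 + P)/(-3 - 3) = -5 + (-1 + P)/(-6) = -5 + (-1 + P)*(-⅙) = -5 + (⅙ - P/6) = -29/6 - P/6)
c(n, f) = -8 (c(n, f) = -2 - 6 = -8)
p(S) = 2*S/(-8 + S) (p(S) = (S + S)/(S - 8) = (2*S)/(-8 + S) = 2*S/(-8 + S))
(9*p(L(-2 - 3*(-5), 1)))*15 = (9*(2*(-29/6 - ⅙*1)/(-8 + (-29/6 - ⅙*1))))*15 = (9*(2*(-29/6 - ⅙)/(-8 + (-29/6 - ⅙))))*15 = (9*(2*(-5)/(-8 - 5)))*15 = (9*(2*(-5)/(-13)))*15 = (9*(2*(-5)*(-1/13)))*15 = (9*(10/13))*15 = (90/13)*15 = 1350/13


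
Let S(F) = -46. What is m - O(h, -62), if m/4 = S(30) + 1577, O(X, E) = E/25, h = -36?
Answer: 153162/25 ≈ 6126.5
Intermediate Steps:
O(X, E) = E/25 (O(X, E) = E*(1/25) = E/25)
m = 6124 (m = 4*(-46 + 1577) = 4*1531 = 6124)
m - O(h, -62) = 6124 - (-62)/25 = 6124 - 1*(-62/25) = 6124 + 62/25 = 153162/25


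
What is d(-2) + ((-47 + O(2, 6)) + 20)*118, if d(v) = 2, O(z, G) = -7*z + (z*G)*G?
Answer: 3660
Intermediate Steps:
O(z, G) = -7*z + z*G² (O(z, G) = -7*z + (G*z)*G = -7*z + z*G²)
d(-2) + ((-47 + O(2, 6)) + 20)*118 = 2 + ((-47 + 2*(-7 + 6²)) + 20)*118 = 2 + ((-47 + 2*(-7 + 36)) + 20)*118 = 2 + ((-47 + 2*29) + 20)*118 = 2 + ((-47 + 58) + 20)*118 = 2 + (11 + 20)*118 = 2 + 31*118 = 2 + 3658 = 3660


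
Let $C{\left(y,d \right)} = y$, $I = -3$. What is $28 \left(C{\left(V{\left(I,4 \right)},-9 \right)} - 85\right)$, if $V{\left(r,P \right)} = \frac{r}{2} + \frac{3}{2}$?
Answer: $-2380$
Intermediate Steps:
$V{\left(r,P \right)} = \frac{3}{2} + \frac{r}{2}$ ($V{\left(r,P \right)} = r \frac{1}{2} + 3 \cdot \frac{1}{2} = \frac{r}{2} + \frac{3}{2} = \frac{3}{2} + \frac{r}{2}$)
$28 \left(C{\left(V{\left(I,4 \right)},-9 \right)} - 85\right) = 28 \left(\left(\frac{3}{2} + \frac{1}{2} \left(-3\right)\right) - 85\right) = 28 \left(\left(\frac{3}{2} - \frac{3}{2}\right) - 85\right) = 28 \left(0 - 85\right) = 28 \left(-85\right) = -2380$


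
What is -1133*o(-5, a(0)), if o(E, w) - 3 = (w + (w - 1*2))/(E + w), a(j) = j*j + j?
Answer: -19261/5 ≈ -3852.2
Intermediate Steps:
a(j) = j + j**2 (a(j) = j**2 + j = j + j**2)
o(E, w) = 3 + (-2 + 2*w)/(E + w) (o(E, w) = 3 + (w + (w - 1*2))/(E + w) = 3 + (w + (w - 2))/(E + w) = 3 + (w + (-2 + w))/(E + w) = 3 + (-2 + 2*w)/(E + w))
-1133*o(-5, a(0)) = -1133*(-2 + 3*(-5) + 5*(0*(1 + 0)))/(-5 + 0*(1 + 0)) = -1133*(-2 - 15 + 5*(0*1))/(-5 + 0*1) = -1133*(-2 - 15 + 5*0)/(-5 + 0) = -1133*(-2 - 15 + 0)/(-5) = -(-1133)*(-17)/5 = -1133*17/5 = -19261/5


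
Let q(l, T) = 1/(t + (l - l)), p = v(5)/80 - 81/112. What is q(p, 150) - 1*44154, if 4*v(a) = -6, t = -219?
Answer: -9669727/219 ≈ -44154.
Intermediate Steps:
v(a) = -3/2 (v(a) = (¼)*(-6) = -3/2)
p = -831/1120 (p = -3/2/80 - 81/112 = -3/2*1/80 - 81*1/112 = -3/160 - 81/112 = -831/1120 ≈ -0.74196)
q(l, T) = -1/219 (q(l, T) = 1/(-219 + (l - l)) = 1/(-219 + 0) = 1/(-219) = -1/219)
q(p, 150) - 1*44154 = -1/219 - 1*44154 = -1/219 - 44154 = -9669727/219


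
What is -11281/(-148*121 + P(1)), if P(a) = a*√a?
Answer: 11281/17907 ≈ 0.62998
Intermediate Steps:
P(a) = a^(3/2)
-11281/(-148*121 + P(1)) = -11281/(-148*121 + 1^(3/2)) = -11281/(-17908 + 1) = -11281/(-17907) = -11281*(-1/17907) = 11281/17907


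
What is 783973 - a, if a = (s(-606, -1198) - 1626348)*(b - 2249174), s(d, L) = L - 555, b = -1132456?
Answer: -5505634400657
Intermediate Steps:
s(d, L) = -555 + L
a = 5505635184630 (a = ((-555 - 1198) - 1626348)*(-1132456 - 2249174) = (-1753 - 1626348)*(-3381630) = -1628101*(-3381630) = 5505635184630)
783973 - a = 783973 - 1*5505635184630 = 783973 - 5505635184630 = -5505634400657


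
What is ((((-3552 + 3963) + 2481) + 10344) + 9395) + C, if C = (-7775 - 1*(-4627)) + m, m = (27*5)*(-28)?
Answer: 15703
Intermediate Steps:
m = -3780 (m = 135*(-28) = -3780)
C = -6928 (C = (-7775 - 1*(-4627)) - 3780 = (-7775 + 4627) - 3780 = -3148 - 3780 = -6928)
((((-3552 + 3963) + 2481) + 10344) + 9395) + C = ((((-3552 + 3963) + 2481) + 10344) + 9395) - 6928 = (((411 + 2481) + 10344) + 9395) - 6928 = ((2892 + 10344) + 9395) - 6928 = (13236 + 9395) - 6928 = 22631 - 6928 = 15703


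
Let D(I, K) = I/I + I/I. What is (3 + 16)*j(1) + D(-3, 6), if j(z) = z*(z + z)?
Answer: 40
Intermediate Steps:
j(z) = 2*z**2 (j(z) = z*(2*z) = 2*z**2)
D(I, K) = 2 (D(I, K) = 1 + 1 = 2)
(3 + 16)*j(1) + D(-3, 6) = (3 + 16)*(2*1**2) + 2 = 19*(2*1) + 2 = 19*2 + 2 = 38 + 2 = 40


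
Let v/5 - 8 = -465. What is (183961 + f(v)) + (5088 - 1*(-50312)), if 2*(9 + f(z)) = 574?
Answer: 239639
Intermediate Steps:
v = -2285 (v = 40 + 5*(-465) = 40 - 2325 = -2285)
f(z) = 278 (f(z) = -9 + (½)*574 = -9 + 287 = 278)
(183961 + f(v)) + (5088 - 1*(-50312)) = (183961 + 278) + (5088 - 1*(-50312)) = 184239 + (5088 + 50312) = 184239 + 55400 = 239639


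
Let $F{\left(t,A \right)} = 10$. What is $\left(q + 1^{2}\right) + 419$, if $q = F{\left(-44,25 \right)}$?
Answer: $430$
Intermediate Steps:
$q = 10$
$\left(q + 1^{2}\right) + 419 = \left(10 + 1^{2}\right) + 419 = \left(10 + 1\right) + 419 = 11 + 419 = 430$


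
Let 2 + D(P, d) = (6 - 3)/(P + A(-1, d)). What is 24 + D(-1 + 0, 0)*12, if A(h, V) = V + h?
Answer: -18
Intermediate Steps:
D(P, d) = -2 + 3/(-1 + P + d) (D(P, d) = -2 + (6 - 3)/(P + (d - 1)) = -2 + 3/(P + (-1 + d)) = -2 + 3/(-1 + P + d))
24 + D(-1 + 0, 0)*12 = 24 + ((5 - 2*(-1 + 0) - 2*0)/(-1 + (-1 + 0) + 0))*12 = 24 + ((5 - 2*(-1) + 0)/(-1 - 1 + 0))*12 = 24 + ((5 + 2 + 0)/(-2))*12 = 24 - ½*7*12 = 24 - 7/2*12 = 24 - 42 = -18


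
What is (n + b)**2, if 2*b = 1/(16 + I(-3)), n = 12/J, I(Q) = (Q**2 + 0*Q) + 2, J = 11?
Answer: 434281/352836 ≈ 1.2308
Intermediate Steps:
I(Q) = 2 + Q**2 (I(Q) = (Q**2 + 0) + 2 = Q**2 + 2 = 2 + Q**2)
n = 12/11 ≈ 1.0909
b = 1/54 (b = 1/(2*(16 + (2 + (-3)**2))) = 1/(2*(16 + (2 + 9))) = 1/(2*(16 + 11)) = (1/2)/27 = (1/2)*(1/27) = 1/54 ≈ 0.018519)
(n + b)**2 = (12/11 + 1/54)**2 = (659/594)**2 = 434281/352836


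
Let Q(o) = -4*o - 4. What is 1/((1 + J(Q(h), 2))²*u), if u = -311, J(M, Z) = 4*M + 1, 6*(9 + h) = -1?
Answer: -9/49263644 ≈ -1.8269e-7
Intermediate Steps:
h = -55/6 (h = -9 + (⅙)*(-1) = -9 - ⅙ = -55/6 ≈ -9.1667)
Q(o) = -4 - 4*o
J(M, Z) = 1 + 4*M
1/((1 + J(Q(h), 2))²*u) = 1/((1 + (1 + 4*(-4 - 4*(-55/6))))²*(-311)) = 1/((1 + (1 + 4*(-4 + 110/3)))²*(-311)) = 1/((1 + (1 + 4*(98/3)))²*(-311)) = 1/((1 + (1 + 392/3))²*(-311)) = 1/((1 + 395/3)²*(-311)) = 1/((398/3)²*(-311)) = 1/((158404/9)*(-311)) = 1/(-49263644/9) = -9/49263644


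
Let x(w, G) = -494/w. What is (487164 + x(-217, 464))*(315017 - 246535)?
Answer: 7239580245524/217 ≈ 3.3362e+10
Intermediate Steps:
(487164 + x(-217, 464))*(315017 - 246535) = (487164 - 494/(-217))*(315017 - 246535) = (487164 - 494*(-1/217))*68482 = (487164 + 494/217)*68482 = (105715082/217)*68482 = 7239580245524/217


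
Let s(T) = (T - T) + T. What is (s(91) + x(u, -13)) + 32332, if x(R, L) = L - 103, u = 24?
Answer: 32307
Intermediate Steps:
x(R, L) = -103 + L
s(T) = T (s(T) = 0 + T = T)
(s(91) + x(u, -13)) + 32332 = (91 + (-103 - 13)) + 32332 = (91 - 116) + 32332 = -25 + 32332 = 32307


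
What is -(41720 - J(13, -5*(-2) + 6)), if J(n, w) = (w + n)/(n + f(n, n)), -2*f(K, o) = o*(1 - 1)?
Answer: -542331/13 ≈ -41718.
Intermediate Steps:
f(K, o) = 0 (f(K, o) = -o*(1 - 1)/2 = -o*0/2 = -½*0 = 0)
J(n, w) = (n + w)/n (J(n, w) = (w + n)/(n + 0) = (n + w)/n)
-(41720 - J(13, -5*(-2) + 6)) = -(41720 - (13 + (-5*(-2) + 6))/13) = -(41720 - (13 + (10 + 6))/13) = -(41720 - (13 + 16)/13) = -(41720 - 29/13) = -1*542331/13 = -542331/13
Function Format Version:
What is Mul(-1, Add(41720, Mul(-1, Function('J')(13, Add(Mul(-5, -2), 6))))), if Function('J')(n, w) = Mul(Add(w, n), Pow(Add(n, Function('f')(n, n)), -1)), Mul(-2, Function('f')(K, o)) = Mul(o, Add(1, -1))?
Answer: Rational(-542331, 13) ≈ -41718.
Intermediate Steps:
Function('f')(K, o) = 0 (Function('f')(K, o) = Mul(Rational(-1, 2), Mul(o, Add(1, -1))) = Mul(Rational(-1, 2), Mul(o, 0)) = Mul(Rational(-1, 2), 0) = 0)
Function('J')(n, w) = Mul(Pow(n, -1), Add(n, w)) (Function('J')(n, w) = Mul(Add(w, n), Pow(Add(n, 0), -1)) = Mul(Add(n, w), Pow(n, -1)) = Mul(Pow(n, -1), Add(n, w)))
Mul(-1, Add(41720, Mul(-1, Function('J')(13, Add(Mul(-5, -2), 6))))) = Mul(-1, Add(41720, Mul(-1, Mul(Pow(13, -1), Add(13, Add(Mul(-5, -2), 6)))))) = Mul(-1, Add(41720, Mul(-1, Mul(Rational(1, 13), Add(13, Add(10, 6)))))) = Mul(-1, Add(41720, Mul(-1, Mul(Rational(1, 13), Add(13, 16))))) = Mul(-1, Add(41720, Mul(-1, Mul(Rational(1, 13), 29)))) = Mul(-1, Add(41720, Mul(-1, Rational(29, 13)))) = Mul(-1, Add(41720, Rational(-29, 13))) = Mul(-1, Rational(542331, 13)) = Rational(-542331, 13)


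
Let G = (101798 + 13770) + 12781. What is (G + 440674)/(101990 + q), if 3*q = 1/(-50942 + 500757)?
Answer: 767865242235/137629895551 ≈ 5.5792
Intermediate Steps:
G = 128349 (G = 115568 + 12781 = 128349)
q = 1/1349445 (q = 1/(3*(-50942 + 500757)) = (1/3)/449815 = (1/3)*(1/449815) = 1/1349445 ≈ 7.4105e-7)
(G + 440674)/(101990 + q) = (128349 + 440674)/(101990 + 1/1349445) = 569023/(137629895551/1349445) = 569023*(1349445/137629895551) = 767865242235/137629895551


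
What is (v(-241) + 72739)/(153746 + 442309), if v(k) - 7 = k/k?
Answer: 24249/198685 ≈ 0.12205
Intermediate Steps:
v(k) = 8 (v(k) = 7 + k/k = 7 + 1 = 8)
(v(-241) + 72739)/(153746 + 442309) = (8 + 72739)/(153746 + 442309) = 72747/596055 = 72747*(1/596055) = 24249/198685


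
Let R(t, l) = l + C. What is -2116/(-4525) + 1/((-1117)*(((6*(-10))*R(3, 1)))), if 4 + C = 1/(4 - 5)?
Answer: 113450551/242612400 ≈ 0.46762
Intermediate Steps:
C = -5 (C = -4 + 1/(4 - 5) = -4 + 1/(-1) = -4 - 1 = -5)
R(t, l) = -5 + l (R(t, l) = l - 5 = -5 + l)
-2116/(-4525) + 1/((-1117)*(((6*(-10))*R(3, 1)))) = -2116/(-4525) + 1/((-1117)*(((6*(-10))*(-5 + 1)))) = -2116*(-1/4525) - 1/(1117*((-60*(-4)))) = 2116/4525 - 1/1117/240 = 2116/4525 - 1/1117*1/240 = 2116/4525 - 1/268080 = 113450551/242612400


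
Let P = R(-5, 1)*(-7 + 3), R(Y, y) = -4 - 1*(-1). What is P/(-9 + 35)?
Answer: 6/13 ≈ 0.46154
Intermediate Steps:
R(Y, y) = -3 (R(Y, y) = -4 + 1 = -3)
P = 12 (P = -3*(-7 + 3) = -3*(-4) = 12)
P/(-9 + 35) = 12/(-9 + 35) = 12/26 = (1/26)*12 = 6/13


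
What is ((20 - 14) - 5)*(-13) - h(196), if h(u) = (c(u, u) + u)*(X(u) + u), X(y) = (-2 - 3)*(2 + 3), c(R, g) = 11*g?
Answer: -402205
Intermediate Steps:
X(y) = -25 (X(y) = -5*5 = -25)
h(u) = 12*u*(-25 + u) (h(u) = (11*u + u)*(-25 + u) = (12*u)*(-25 + u) = 12*u*(-25 + u))
((20 - 14) - 5)*(-13) - h(196) = ((20 - 14) - 5)*(-13) - 12*196*(-25 + 196) = (6 - 5)*(-13) - 12*196*171 = 1*(-13) - 1*402192 = -13 - 402192 = -402205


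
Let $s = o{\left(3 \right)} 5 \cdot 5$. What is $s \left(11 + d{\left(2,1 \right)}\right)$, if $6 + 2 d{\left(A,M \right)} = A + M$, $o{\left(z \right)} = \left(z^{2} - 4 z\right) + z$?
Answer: $0$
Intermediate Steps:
$o{\left(z \right)} = z^{2} - 3 z$
$d{\left(A,M \right)} = -3 + \frac{A}{2} + \frac{M}{2}$ ($d{\left(A,M \right)} = -3 + \frac{A + M}{2} = -3 + \left(\frac{A}{2} + \frac{M}{2}\right) = -3 + \frac{A}{2} + \frac{M}{2}$)
$s = 0$ ($s = 3 \left(-3 + 3\right) 5 \cdot 5 = 3 \cdot 0 \cdot 5 \cdot 5 = 0 \cdot 5 \cdot 5 = 0 \cdot 5 = 0$)
$s \left(11 + d{\left(2,1 \right)}\right) = 0 \left(11 + \left(-3 + \frac{1}{2} \cdot 2 + \frac{1}{2} \cdot 1\right)\right) = 0 \left(11 + \left(-3 + 1 + \frac{1}{2}\right)\right) = 0 \left(11 - \frac{3}{2}\right) = 0 \cdot \frac{19}{2} = 0$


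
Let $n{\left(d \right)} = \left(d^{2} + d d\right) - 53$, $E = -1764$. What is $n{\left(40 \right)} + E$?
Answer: $1383$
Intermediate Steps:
$n{\left(d \right)} = -53 + 2 d^{2}$ ($n{\left(d \right)} = \left(d^{2} + d^{2}\right) - 53 = 2 d^{2} - 53 = -53 + 2 d^{2}$)
$n{\left(40 \right)} + E = \left(-53 + 2 \cdot 40^{2}\right) - 1764 = \left(-53 + 2 \cdot 1600\right) - 1764 = \left(-53 + 3200\right) - 1764 = 3147 - 1764 = 1383$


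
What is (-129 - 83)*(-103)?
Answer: 21836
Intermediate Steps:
(-129 - 83)*(-103) = -212*(-103) = 21836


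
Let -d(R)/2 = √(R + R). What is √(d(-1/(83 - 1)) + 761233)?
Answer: √(1279632673 - 82*I*√41)/41 ≈ 872.49 - 0.000179*I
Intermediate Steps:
d(R) = -2*√2*√R (d(R) = -2*√(R + R) = -2*√2*√R)
√(d(-1/(83 - 1)) + 761233) = √(-2*√2*√(-1/(83 - 1)) + 761233) = √(-2*√2*√(-1/82) + 761233) = √(-2*√2*I*√82/82 + 761233) = √(-2*I*√41/41 + 761233) = √(761233 - 2*I*√41/41)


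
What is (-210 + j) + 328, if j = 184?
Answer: 302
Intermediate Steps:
(-210 + j) + 328 = (-210 + 184) + 328 = -26 + 328 = 302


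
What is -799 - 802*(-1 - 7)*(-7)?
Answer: -45711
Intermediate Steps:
-799 - 802*(-1 - 7)*(-7) = -799 - (-6416)*(-7) = -799 - 802*56 = -799 - 44912 = -45711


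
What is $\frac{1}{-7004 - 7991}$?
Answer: $- \frac{1}{14995} \approx -6.6689 \cdot 10^{-5}$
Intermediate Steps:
$\frac{1}{-7004 - 7991} = \frac{1}{-14995} = - \frac{1}{14995}$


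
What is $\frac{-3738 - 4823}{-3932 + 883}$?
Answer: $\frac{8561}{3049} \approx 2.8078$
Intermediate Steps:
$\frac{-3738 - 4823}{-3932 + 883} = - \frac{8561}{-3049} = \left(-8561\right) \left(- \frac{1}{3049}\right) = \frac{8561}{3049}$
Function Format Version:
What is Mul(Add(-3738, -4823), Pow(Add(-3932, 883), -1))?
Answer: Rational(8561, 3049) ≈ 2.8078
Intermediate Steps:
Mul(Add(-3738, -4823), Pow(Add(-3932, 883), -1)) = Mul(-8561, Pow(-3049, -1)) = Mul(-8561, Rational(-1, 3049)) = Rational(8561, 3049)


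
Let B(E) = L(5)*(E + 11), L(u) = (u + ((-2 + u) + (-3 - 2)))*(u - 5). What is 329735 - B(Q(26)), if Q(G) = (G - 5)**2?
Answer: 329735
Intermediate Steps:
Q(G) = (-5 + G)**2
L(u) = (-7 + 2*u)*(-5 + u) (L(u) = (u + ((-2 + u) - 5))*(-5 + u) = (u + (-7 + u))*(-5 + u) = (-7 + 2*u)*(-5 + u))
B(E) = 0 (B(E) = (35 - 17*5 + 2*5**2)*(E + 11) = (35 - 85 + 2*25)*(11 + E) = (35 - 85 + 50)*(11 + E) = 0*(11 + E) = 0)
329735 - B(Q(26)) = 329735 - 1*0 = 329735 + 0 = 329735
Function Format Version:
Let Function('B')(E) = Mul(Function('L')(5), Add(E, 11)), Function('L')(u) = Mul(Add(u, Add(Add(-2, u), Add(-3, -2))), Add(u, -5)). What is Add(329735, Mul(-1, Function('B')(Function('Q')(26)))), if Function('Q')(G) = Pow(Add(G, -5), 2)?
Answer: 329735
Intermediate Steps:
Function('Q')(G) = Pow(Add(-5, G), 2)
Function('L')(u) = Mul(Add(-7, Mul(2, u)), Add(-5, u)) (Function('L')(u) = Mul(Add(u, Add(Add(-2, u), -5)), Add(-5, u)) = Mul(Add(u, Add(-7, u)), Add(-5, u)) = Mul(Add(-7, Mul(2, u)), Add(-5, u)))
Function('B')(E) = 0 (Function('B')(E) = Mul(Add(35, Mul(-17, 5), Mul(2, Pow(5, 2))), Add(E, 11)) = Mul(Add(35, -85, Mul(2, 25)), Add(11, E)) = Mul(Add(35, -85, 50), Add(11, E)) = Mul(0, Add(11, E)) = 0)
Add(329735, Mul(-1, Function('B')(Function('Q')(26)))) = Add(329735, Mul(-1, 0)) = Add(329735, 0) = 329735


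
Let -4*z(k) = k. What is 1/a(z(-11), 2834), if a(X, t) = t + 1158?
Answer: 1/3992 ≈ 0.00025050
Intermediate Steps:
z(k) = -k/4
a(X, t) = 1158 + t
1/a(z(-11), 2834) = 1/(1158 + 2834) = 1/3992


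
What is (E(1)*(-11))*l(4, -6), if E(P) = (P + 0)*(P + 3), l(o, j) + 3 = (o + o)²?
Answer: -2684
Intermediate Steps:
l(o, j) = -3 + 4*o² (l(o, j) = -3 + (o + o)² = -3 + (2*o)² = -3 + 4*o²)
E(P) = P*(3 + P)
(E(1)*(-11))*l(4, -6) = ((1*(3 + 1))*(-11))*(-3 + 4*4²) = ((1*4)*(-11))*(-3 + 4*16) = (4*(-11))*(-3 + 64) = -44*61 = -2684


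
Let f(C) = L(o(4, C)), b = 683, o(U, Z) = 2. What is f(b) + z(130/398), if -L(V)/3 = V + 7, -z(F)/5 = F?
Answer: -5698/199 ≈ -28.633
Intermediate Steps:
z(F) = -5*F
L(V) = -21 - 3*V (L(V) = -3*(V + 7) = -3*(7 + V) = -21 - 3*V)
f(C) = -27 (f(C) = -21 - 3*2 = -21 - 6 = -27)
f(b) + z(130/398) = -27 - 650/398 = -27 - 5*65/199 = -27 - 325/199 = -5698/199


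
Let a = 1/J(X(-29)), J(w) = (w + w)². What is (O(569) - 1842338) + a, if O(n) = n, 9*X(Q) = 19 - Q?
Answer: -1885971447/1024 ≈ -1.8418e+6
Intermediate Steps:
X(Q) = 19/9 - Q/9 (X(Q) = (19 - Q)/9 = 19/9 - Q/9)
J(w) = 4*w² (J(w) = (2*w)² = 4*w²)
a = 9/1024 (a = 1/(4*(19/9 - ⅑*(-29))²) = 1/(4*(19/9 + 29/9)²) = 1/(4*(16/3)²) = 1/(4*(256/9)) = 1/(1024/9) = 9/1024 ≈ 0.0087891)
(O(569) - 1842338) + a = (569 - 1842338) + 9/1024 = -1841769 + 9/1024 = -1885971447/1024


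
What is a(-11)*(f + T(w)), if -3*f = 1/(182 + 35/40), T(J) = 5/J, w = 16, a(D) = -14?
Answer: -21817/5016 ≈ -4.3495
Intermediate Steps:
f = -8/4389 (f = -1/(3*(182 + 35/40)) = -1/(3*(182 + 35*(1/40))) = -1/(3*(182 + 7/8)) = -1/(3*1463/8) = -1/3*8/1463 = -8/4389 ≈ -0.0018227)
a(-11)*(f + T(w)) = -14*(-8/4389 + 5/16) = -14*21817/70224 = -21817/5016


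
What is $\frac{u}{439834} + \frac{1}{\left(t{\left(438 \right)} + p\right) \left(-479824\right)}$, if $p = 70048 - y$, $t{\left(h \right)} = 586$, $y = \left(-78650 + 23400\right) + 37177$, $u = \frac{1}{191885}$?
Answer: $- \frac{20916899761}{1796137944848576488560} \approx -1.1645 \cdot 10^{-11}$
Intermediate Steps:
$u = \frac{1}{191885} \approx 5.2115 \cdot 10^{-6}$
$y = -18073$ ($y = -55250 + 37177 = -18073$)
$p = 88121$ ($p = 70048 - -18073 = 70048 + 18073 = 88121$)
$\frac{u}{439834} + \frac{1}{\left(t{\left(438 \right)} + p\right) \left(-479824\right)} = \frac{1}{191885 \cdot 439834} + \frac{1}{\left(586 + 88121\right) \left(-479824\right)} = \frac{1}{191885} \cdot \frac{1}{439834} + \frac{1}{88707} \left(- \frac{1}{479824}\right) = \frac{1}{84397547090} + \frac{1}{88707} \left(- \frac{1}{479824}\right) = \frac{1}{84397547090} - \frac{1}{42563747568} = - \frac{20916899761}{1796137944848576488560}$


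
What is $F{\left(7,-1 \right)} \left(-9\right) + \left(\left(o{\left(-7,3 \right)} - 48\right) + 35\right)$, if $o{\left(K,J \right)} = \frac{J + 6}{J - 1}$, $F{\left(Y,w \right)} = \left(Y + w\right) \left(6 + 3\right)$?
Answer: $- \frac{989}{2} \approx -494.5$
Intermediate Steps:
$F{\left(Y,w \right)} = 9 Y + 9 w$ ($F{\left(Y,w \right)} = \left(Y + w\right) 9 = 9 Y + 9 w$)
$o{\left(K,J \right)} = \frac{6 + J}{-1 + J}$
$F{\left(7,-1 \right)} \left(-9\right) + \left(\left(o{\left(-7,3 \right)} - 48\right) + 35\right) = \left(9 \cdot 7 + 9 \left(-1\right)\right) \left(-9\right) + \left(\left(\frac{6 + 3}{-1 + 3} - 48\right) + 35\right) = \left(63 - 9\right) \left(-9\right) + \left(\left(\frac{1}{2} \cdot 9 - 48\right) + 35\right) = 54 \left(-9\right) + \left(\left(\frac{1}{2} \cdot 9 - 48\right) + 35\right) = -486 + \left(\left(\frac{9}{2} - 48\right) + 35\right) = -486 + \left(- \frac{87}{2} + 35\right) = -486 - \frac{17}{2} = - \frac{989}{2}$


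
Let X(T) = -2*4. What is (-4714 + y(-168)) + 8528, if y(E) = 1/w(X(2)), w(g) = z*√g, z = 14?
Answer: 3814 - I*√2/56 ≈ 3814.0 - 0.025254*I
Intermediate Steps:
X(T) = -8
w(g) = 14*√g
y(E) = -I*√2/56 (y(E) = 1/(14*√(-8)) = 1/(14*(2*I*√2)) = 1/(28*I*√2) = -I*√2/56)
(-4714 + y(-168)) + 8528 = (-4714 - I*√2/56) + 8528 = 3814 - I*√2/56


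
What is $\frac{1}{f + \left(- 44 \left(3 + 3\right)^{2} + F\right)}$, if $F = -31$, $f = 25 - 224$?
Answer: $- \frac{1}{1814} \approx -0.00055127$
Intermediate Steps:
$f = -199$ ($f = 25 - 224 = -199$)
$\frac{1}{f + \left(- 44 \left(3 + 3\right)^{2} + F\right)} = \frac{1}{-199 - \left(31 + 44 \left(3 + 3\right)^{2}\right)} = \frac{1}{-199 - \left(31 + 44 \cdot 6^{2}\right)} = \frac{1}{-199 - 1615} = \frac{1}{-1814} = - \frac{1}{1814}$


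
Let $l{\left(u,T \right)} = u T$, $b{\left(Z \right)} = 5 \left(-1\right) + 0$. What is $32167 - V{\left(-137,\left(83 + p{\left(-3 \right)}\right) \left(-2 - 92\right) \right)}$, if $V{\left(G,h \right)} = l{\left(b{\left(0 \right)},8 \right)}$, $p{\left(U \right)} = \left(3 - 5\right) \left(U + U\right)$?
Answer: $32207$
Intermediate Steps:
$b{\left(Z \right)} = -5$ ($b{\left(Z \right)} = -5 + 0 = -5$)
$p{\left(U \right)} = - 4 U$ ($p{\left(U \right)} = - 2 \cdot 2 U = - 4 U$)
$l{\left(u,T \right)} = T u$
$V{\left(G,h \right)} = -40$ ($V{\left(G,h \right)} = 8 \left(-5\right) = -40$)
$32167 - V{\left(-137,\left(83 + p{\left(-3 \right)}\right) \left(-2 - 92\right) \right)} = 32167 - -40 = 32167 + 40 = 32207$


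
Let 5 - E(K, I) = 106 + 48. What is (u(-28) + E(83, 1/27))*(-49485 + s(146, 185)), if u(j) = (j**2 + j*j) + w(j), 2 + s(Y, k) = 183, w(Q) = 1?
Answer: -70011680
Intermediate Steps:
s(Y, k) = 181 (s(Y, k) = -2 + 183 = 181)
E(K, I) = -149 (E(K, I) = 5 - (106 + 48) = 5 - 1*154 = 5 - 154 = -149)
u(j) = 1 + 2*j**2 (u(j) = (j**2 + j*j) + 1 = (j**2 + j**2) + 1 = 2*j**2 + 1 = 1 + 2*j**2)
(u(-28) + E(83, 1/27))*(-49485 + s(146, 185)) = ((1 + 2*(-28)**2) - 149)*(-49485 + 181) = ((1 + 2*784) - 149)*(-49304) = ((1 + 1568) - 149)*(-49304) = (1569 - 149)*(-49304) = 1420*(-49304) = -70011680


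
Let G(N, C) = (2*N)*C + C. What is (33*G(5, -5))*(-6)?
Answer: 10890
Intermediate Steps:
G(N, C) = C + 2*C*N (G(N, C) = 2*C*N + C = C + 2*C*N)
(33*G(5, -5))*(-6) = (33*(-5*(1 + 2*5)))*(-6) = (33*(-5*(1 + 10)))*(-6) = (33*(-5*11))*(-6) = (33*(-55))*(-6) = -1815*(-6) = 10890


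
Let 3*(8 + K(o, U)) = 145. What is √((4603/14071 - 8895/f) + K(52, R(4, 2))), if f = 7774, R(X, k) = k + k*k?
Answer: √25180865512619070/25243374 ≈ 6.2862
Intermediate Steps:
R(X, k) = k + k²
K(o, U) = 121/3 (K(o, U) = -8 + (⅓)*145 = -8 + 145/3 = 121/3)
√((4603/14071 - 8895/f) + K(52, R(4, 2))) = √((4603/14071 - 8895/7774) + 121/3) = √(-89377823/109387954 + 121/3) = √(12967808965/328163862) = √25180865512619070/25243374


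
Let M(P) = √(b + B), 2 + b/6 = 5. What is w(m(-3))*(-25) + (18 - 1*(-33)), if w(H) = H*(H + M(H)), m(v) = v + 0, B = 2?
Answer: -174 + 150*√5 ≈ 161.41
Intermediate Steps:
b = 18 (b = -12 + 6*5 = -12 + 30 = 18)
m(v) = v
M(P) = 2*√5 (M(P) = √(18 + 2) = √20 = 2*√5)
w(H) = H*(H + 2*√5)
w(m(-3))*(-25) + (18 - 1*(-33)) = -3*(-3 + 2*√5)*(-25) + (18 - 1*(-33)) = (9 - 6*√5)*(-25) + (18 + 33) = (-225 + 150*√5) + 51 = -174 + 150*√5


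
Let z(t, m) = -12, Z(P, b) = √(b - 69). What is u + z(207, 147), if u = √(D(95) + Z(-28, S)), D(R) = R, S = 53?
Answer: -12 + √(95 + 4*I) ≈ -2.251 + 0.20515*I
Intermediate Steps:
Z(P, b) = √(-69 + b)
u = √(95 + 4*I) (u = √(95 + √(-69 + 53)) = √(95 + √(-16)) = √(95 + 4*I) ≈ 9.7489 + 0.2052*I)
u + z(207, 147) = √(95 + 4*I) - 12 = -12 + √(95 + 4*I)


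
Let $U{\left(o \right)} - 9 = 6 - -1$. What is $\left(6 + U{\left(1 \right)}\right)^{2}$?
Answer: $484$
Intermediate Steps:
$U{\left(o \right)} = 16$ ($U{\left(o \right)} = 9 + \left(6 - -1\right) = 9 + \left(6 + 1\right) = 9 + 7 = 16$)
$\left(6 + U{\left(1 \right)}\right)^{2} = \left(6 + 16\right)^{2} = 22^{2} = 484$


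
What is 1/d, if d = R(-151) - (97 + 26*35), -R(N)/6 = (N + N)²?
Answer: -1/548231 ≈ -1.8240e-6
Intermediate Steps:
R(N) = -24*N² (R(N) = -6*(N + N)² = -6*4*N² = -24*N²)
d = -548231 (d = -24*(-151)² - (97 + 26*35) = -24*22801 - (97 + 910) = -547224 - 1*1007 = -547224 - 1007 = -548231)
1/d = 1/(-548231) = -1/548231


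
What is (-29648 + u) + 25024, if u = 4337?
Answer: -287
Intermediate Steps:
(-29648 + u) + 25024 = (-29648 + 4337) + 25024 = -25311 + 25024 = -287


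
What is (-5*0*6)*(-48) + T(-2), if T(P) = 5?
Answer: 5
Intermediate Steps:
(-5*0*6)*(-48) + T(-2) = (-5*0*6)*(-48) + 5 = (0*6)*(-48) + 5 = 0*(-48) + 5 = 0 + 5 = 5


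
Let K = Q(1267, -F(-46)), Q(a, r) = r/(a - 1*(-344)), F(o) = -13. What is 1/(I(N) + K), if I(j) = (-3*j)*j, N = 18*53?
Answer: -1611/4398590615 ≈ -3.6625e-7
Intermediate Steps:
N = 954
Q(a, r) = r/(344 + a) (Q(a, r) = r/(a + 344) = r/(344 + a))
I(j) = -3*j**2
K = 13/1611 (K = (-1*(-13))/(344 + 1267) = 13/1611 ≈ 0.0080695)
1/(I(N) + K) = 1/(-3*954**2 + 13/1611) = 1/(-3*910116 + 13/1611) = 1/(-2730348 + 13/1611) = 1/(-4398590615/1611) = -1611/4398590615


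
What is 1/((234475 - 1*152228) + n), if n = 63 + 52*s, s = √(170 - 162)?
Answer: 41155/3387457234 - 26*√2/1693728617 ≈ 1.2128e-5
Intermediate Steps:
s = 2*√2 (s = √8 = 2*√2 ≈ 2.8284)
n = 63 + 104*√2 (n = 63 + 52*(2*√2) = 63 + 104*√2 ≈ 210.08)
1/((234475 - 1*152228) + n) = 1/((234475 - 1*152228) + (63 + 104*√2)) = 1/((234475 - 152228) + (63 + 104*√2)) = 1/(82247 + (63 + 104*√2)) = 1/(82310 + 104*√2)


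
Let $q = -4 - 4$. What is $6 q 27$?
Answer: $-1296$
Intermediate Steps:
$q = -8$ ($q = -4 - 4 = -8$)
$6 q 27 = 6 \left(-8\right) 27 = \left(-48\right) 27 = -1296$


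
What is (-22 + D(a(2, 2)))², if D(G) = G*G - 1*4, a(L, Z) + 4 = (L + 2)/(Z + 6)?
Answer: 3025/16 ≈ 189.06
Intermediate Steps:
a(L, Z) = -4 + (2 + L)/(6 + Z) (a(L, Z) = -4 + (L + 2)/(Z + 6) = -4 + (2 + L)/(6 + Z))
D(G) = -4 + G² (D(G) = G² - 4 = -4 + G²)
(-22 + D(a(2, 2)))² = (-22 + (-4 + ((-22 + 2 - 4*2)/(6 + 2))²))² = (-22 + (-4 + ((-22 + 2 - 8)/8)²))² = (-22 + (-4 + ((⅛)*(-28))²))² = (-22 + (-4 + (-7/2)²))² = (-22 + (-4 + 49/4))² = (-22 + 33/4)² = (-55/4)² = 3025/16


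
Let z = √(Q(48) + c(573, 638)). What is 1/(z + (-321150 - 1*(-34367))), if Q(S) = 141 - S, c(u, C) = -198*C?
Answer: -40969/11749230760 - I*√126231/82244615320 ≈ -3.487e-6 - 4.3199e-9*I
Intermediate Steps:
z = I*√126231 (z = √((141 - 1*48) - 198*638) = √((141 - 48) - 126324) = √(93 - 126324) = √(-126231) = I*√126231 ≈ 355.29*I)
1/(z + (-321150 - 1*(-34367))) = 1/(I*√126231 + (-321150 - 1*(-34367))) = 1/(I*√126231 + (-321150 + 34367)) = 1/(I*√126231 - 286783) = 1/(-286783 + I*√126231)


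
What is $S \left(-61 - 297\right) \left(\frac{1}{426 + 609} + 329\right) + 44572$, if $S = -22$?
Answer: $\frac{2728036036}{1035} \approx 2.6358 \cdot 10^{6}$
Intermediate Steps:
$S \left(-61 - 297\right) \left(\frac{1}{426 + 609} + 329\right) + 44572 = - 22 \left(-61 - 297\right) \left(\frac{1}{426 + 609} + 329\right) + 44572 = - 22 \left(- 358 \left(\frac{1}{1035} + 329\right)\right) + 44572 = - 22 \left(\left(-358\right) \frac{340516}{1035}\right) + 44572 = \left(-22\right) \left(- \frac{121904728}{1035}\right) + 44572 = \frac{2681904016}{1035} + 44572 = \frac{2728036036}{1035}$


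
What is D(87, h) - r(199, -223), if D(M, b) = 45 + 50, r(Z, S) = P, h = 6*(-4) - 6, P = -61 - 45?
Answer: 201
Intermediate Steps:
P = -106
h = -30 (h = -24 - 6 = -30)
r(Z, S) = -106
D(M, b) = 95
D(87, h) - r(199, -223) = 95 - 1*(-106) = 95 + 106 = 201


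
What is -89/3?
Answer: -89/3 ≈ -29.667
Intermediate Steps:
-89/3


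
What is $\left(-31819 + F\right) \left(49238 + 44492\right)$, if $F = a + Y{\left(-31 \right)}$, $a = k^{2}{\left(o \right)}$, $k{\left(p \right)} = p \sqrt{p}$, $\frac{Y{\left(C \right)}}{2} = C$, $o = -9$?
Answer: $-3056535300$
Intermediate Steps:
$Y{\left(C \right)} = 2 C$
$k{\left(p \right)} = p^{\frac{3}{2}}$
$a = -729$ ($a = \left(\left(-9\right)^{\frac{3}{2}}\right)^{2} = \left(- 27 i\right)^{2} = -729$)
$F = -791$ ($F = -729 + 2 \left(-31\right) = -729 - 62 = -791$)
$\left(-31819 + F\right) \left(49238 + 44492\right) = \left(-31819 - 791\right) \left(49238 + 44492\right) = \left(-32610\right) 93730 = -3056535300$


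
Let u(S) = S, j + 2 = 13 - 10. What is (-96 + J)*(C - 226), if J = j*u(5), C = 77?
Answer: 13559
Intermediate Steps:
j = 1 (j = -2 + (13 - 10) = -2 + 3 = 1)
J = 5 (J = 1*5 = 5)
(-96 + J)*(C - 226) = (-96 + 5)*(77 - 226) = -91*(-149) = 13559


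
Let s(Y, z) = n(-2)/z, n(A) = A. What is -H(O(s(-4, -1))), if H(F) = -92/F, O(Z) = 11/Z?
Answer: 184/11 ≈ 16.727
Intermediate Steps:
s(Y, z) = -2/z
-H(O(s(-4, -1))) = -(-92)/(11/((-2/(-1)))) = -(-92)/(11/((-2*(-1)))) = -(-92)/(11/2) = -(-92)/(11*(½)) = -(-92)/11/2 = -(-92)*2/11 = -1*(-184/11) = 184/11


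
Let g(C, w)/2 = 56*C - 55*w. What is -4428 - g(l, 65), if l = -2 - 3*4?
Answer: 4290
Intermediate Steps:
l = -14 (l = -2 - 12 = -14)
g(C, w) = -110*w + 112*C (g(C, w) = 2*(56*C - 55*w) = 2*(-55*w + 56*C) = -110*w + 112*C)
-4428 - g(l, 65) = -4428 - (-110*65 + 112*(-14)) = -4428 - (-7150 - 1568) = -4428 - 1*(-8718) = -4428 + 8718 = 4290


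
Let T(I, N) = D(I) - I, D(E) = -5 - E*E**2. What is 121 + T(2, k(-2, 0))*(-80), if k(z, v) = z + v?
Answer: 1321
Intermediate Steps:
k(z, v) = v + z
D(E) = -5 - E**3
T(I, N) = -5 - I - I**3 (T(I, N) = (-5 - I**3) - I = -5 - I - I**3)
121 + T(2, k(-2, 0))*(-80) = 121 + (-5 - 1*2 - 1*2**3)*(-80) = 121 + (-5 - 2 - 1*8)*(-80) = 121 + (-5 - 2 - 8)*(-80) = 121 - 15*(-80) = 121 + 1200 = 1321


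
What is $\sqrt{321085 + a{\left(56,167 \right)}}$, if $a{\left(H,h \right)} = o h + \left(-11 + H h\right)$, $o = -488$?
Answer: $\sqrt{248930} \approx 498.93$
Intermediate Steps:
$a{\left(H,h \right)} = -11 - 488 h + H h$ ($a{\left(H,h \right)} = - 488 h + \left(-11 + H h\right) = -11 - 488 h + H h$)
$\sqrt{321085 + a{\left(56,167 \right)}} = \sqrt{321085 - 72155} = \sqrt{248930}$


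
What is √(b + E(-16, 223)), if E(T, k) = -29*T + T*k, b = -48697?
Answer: I*√51801 ≈ 227.6*I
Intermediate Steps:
√(b + E(-16, 223)) = √(-48697 - 16*(-29 + 223)) = √(-48697 - 16*194) = √(-48697 - 3104) = √(-51801) = I*√51801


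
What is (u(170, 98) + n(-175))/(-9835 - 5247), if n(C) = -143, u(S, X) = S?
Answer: -27/15082 ≈ -0.0017902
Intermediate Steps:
(u(170, 98) + n(-175))/(-9835 - 5247) = (170 - 143)/(-9835 - 5247) = 27/(-15082) = 27*(-1/15082) = -27/15082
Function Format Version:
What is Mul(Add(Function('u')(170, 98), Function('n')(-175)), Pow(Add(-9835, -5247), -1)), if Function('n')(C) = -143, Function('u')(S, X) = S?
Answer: Rational(-27, 15082) ≈ -0.0017902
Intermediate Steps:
Mul(Add(Function('u')(170, 98), Function('n')(-175)), Pow(Add(-9835, -5247), -1)) = Mul(Add(170, -143), Pow(Add(-9835, -5247), -1)) = Mul(27, Pow(-15082, -1)) = Mul(27, Rational(-1, 15082)) = Rational(-27, 15082)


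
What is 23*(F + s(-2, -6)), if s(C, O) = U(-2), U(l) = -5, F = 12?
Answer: 161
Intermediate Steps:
s(C, O) = -5
23*(F + s(-2, -6)) = 23*(12 - 5) = 23*7 = 161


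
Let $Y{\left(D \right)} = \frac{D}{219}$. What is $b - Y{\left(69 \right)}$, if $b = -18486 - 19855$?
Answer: $- \frac{2798916}{73} \approx -38341.0$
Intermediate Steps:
$Y{\left(D \right)} = \frac{D}{219}$ ($Y{\left(D \right)} = D \frac{1}{219} = \frac{D}{219}$)
$b = -38341$
$b - Y{\left(69 \right)} = -38341 - \frac{1}{219} \cdot 69 = -38341 - \frac{23}{73} = - \frac{2798916}{73}$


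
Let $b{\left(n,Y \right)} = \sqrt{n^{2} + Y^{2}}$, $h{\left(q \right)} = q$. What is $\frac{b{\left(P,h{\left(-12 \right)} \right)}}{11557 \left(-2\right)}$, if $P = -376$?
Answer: $- \frac{2 \sqrt{8845}}{11557} \approx -0.016275$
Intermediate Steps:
$b{\left(n,Y \right)} = \sqrt{Y^{2} + n^{2}}$
$\frac{b{\left(P,h{\left(-12 \right)} \right)}}{11557 \left(-2\right)} = \frac{\sqrt{\left(-12\right)^{2} + \left(-376\right)^{2}}}{11557 \left(-2\right)} = \frac{\sqrt{144 + 141376}}{-23114} = \sqrt{141520} \left(- \frac{1}{23114}\right) = 4 \sqrt{8845} \left(- \frac{1}{23114}\right) = - \frac{2 \sqrt{8845}}{11557}$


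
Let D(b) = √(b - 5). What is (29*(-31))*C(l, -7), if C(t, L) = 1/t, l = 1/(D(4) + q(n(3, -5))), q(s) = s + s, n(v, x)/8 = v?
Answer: -43152 - 899*I ≈ -43152.0 - 899.0*I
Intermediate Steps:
n(v, x) = 8*v
q(s) = 2*s
D(b) = √(-5 + b)
l = (48 - I)/2305 (l = 1/(√(-5 + 4) + 2*(8*3)) = 1/(√(-1) + 2*24) = 1/(I + 48) = 1/(48 + I) = (48 - I)/2305 ≈ 0.020824 - 0.00043384*I)
(29*(-31))*C(l, -7) = (29*(-31))/(48/2305 - I/2305) = -2072195*(48/2305 + I/2305)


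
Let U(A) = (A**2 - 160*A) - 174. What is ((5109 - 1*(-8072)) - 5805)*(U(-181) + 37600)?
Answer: 731308272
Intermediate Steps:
U(A) = -174 + A**2 - 160*A
((5109 - 1*(-8072)) - 5805)*(U(-181) + 37600) = ((5109 - 1*(-8072)) - 5805)*((-174 + (-181)**2 - 160*(-181)) + 37600) = ((5109 + 8072) - 5805)*((-174 + 32761 + 28960) + 37600) = (13181 - 5805)*(61547 + 37600) = 7376*99147 = 731308272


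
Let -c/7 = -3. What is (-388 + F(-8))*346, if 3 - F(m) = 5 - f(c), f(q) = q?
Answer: -127674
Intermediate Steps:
c = 21 (c = -7*(-3) = 21)
F(m) = 19 (F(m) = 3 - (5 - 1*21) = 3 - (5 - 21) = 3 - 1*(-16) = 3 + 16 = 19)
(-388 + F(-8))*346 = (-388 + 19)*346 = -369*346 = -127674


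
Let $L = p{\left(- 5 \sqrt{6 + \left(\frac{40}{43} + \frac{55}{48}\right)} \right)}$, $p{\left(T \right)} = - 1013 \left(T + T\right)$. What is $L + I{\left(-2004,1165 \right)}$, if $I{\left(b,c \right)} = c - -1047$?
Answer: $2212 + \frac{5065 \sqrt{2150301}}{258} \approx 31000.0$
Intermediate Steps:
$I{\left(b,c \right)} = 1047 + c$ ($I{\left(b,c \right)} = c + 1047 = 1047 + c$)
$p{\left(T \right)} = - 2026 T$ ($p{\left(T \right)} = - 1013 \cdot 2 T = - 2026 T$)
$L = \frac{5065 \sqrt{2150301}}{258}$ ($L = - 2026 \left(- 5 \sqrt{6 + \left(\frac{40}{43} + \frac{55}{48}\right)}\right) = - 2026 \left(- 5 \sqrt{6 + \frac{4285}{2064}}\right) = - 2026 \left(- 5 \sqrt{\frac{16669}{2064}}\right) = - 2026 \left(- 5 \frac{\sqrt{2150301}}{516}\right) = - 2026 \left(- \frac{5 \sqrt{2150301}}{516}\right) = \frac{5065 \sqrt{2150301}}{258} \approx 28788.0$)
$L + I{\left(-2004,1165 \right)} = \frac{5065 \sqrt{2150301}}{258} + \left(1047 + 1165\right) = \frac{5065 \sqrt{2150301}}{258} + 2212 = 2212 + \frac{5065 \sqrt{2150301}}{258}$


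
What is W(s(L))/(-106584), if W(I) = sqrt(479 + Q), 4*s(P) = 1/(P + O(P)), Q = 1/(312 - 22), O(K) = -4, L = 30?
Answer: -sqrt(40284190)/30909360 ≈ -0.00020534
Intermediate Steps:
Q = 1/290 ≈ 0.0034483
s(P) = 1/(4*(-4 + P)) (s(P) = 1/(4*(P - 4)) = 1/(4*(-4 + P)))
W(I) = sqrt(40284190)/290 (W(I) = sqrt(479 + 1/290) = sqrt(138911/290) = sqrt(40284190)/290)
W(s(L))/(-106584) = (sqrt(40284190)/290)/(-106584) = (sqrt(40284190)/290)*(-1/106584) = -sqrt(40284190)/30909360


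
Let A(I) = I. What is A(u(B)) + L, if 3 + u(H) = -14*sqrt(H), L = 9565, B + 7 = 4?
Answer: 9562 - 14*I*sqrt(3) ≈ 9562.0 - 24.249*I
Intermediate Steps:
B = -3 (B = -7 + 4 = -3)
u(H) = -3 - 14*sqrt(H)
A(u(B)) + L = (-3 - 14*I*sqrt(3)) + 9565 = 9562 - 14*I*sqrt(3)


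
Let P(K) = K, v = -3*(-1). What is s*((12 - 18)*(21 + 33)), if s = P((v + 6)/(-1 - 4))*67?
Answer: 195372/5 ≈ 39074.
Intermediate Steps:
v = 3
s = -603/5 (s = ((3 + 6)/(-1 - 4))*67 = (9/(-5))*67 = (9*(-⅕))*67 = -9/5*67 = -603/5 ≈ -120.60)
s*((12 - 18)*(21 + 33)) = -603*(12 - 18)*(21 + 33)/5 = -(-3618)*54/5 = -603/5*(-324) = 195372/5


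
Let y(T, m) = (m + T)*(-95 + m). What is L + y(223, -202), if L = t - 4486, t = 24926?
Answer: 14203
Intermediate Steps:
L = 20440 (L = 24926 - 4486 = 20440)
y(T, m) = (-95 + m)*(T + m) (y(T, m) = (T + m)*(-95 + m) = (-95 + m)*(T + m))
L + y(223, -202) = 20440 + ((-202)**2 - 95*223 - 95*(-202) + 223*(-202)) = 20440 + (40804 - 21185 + 19190 - 45046) = 20440 - 6237 = 14203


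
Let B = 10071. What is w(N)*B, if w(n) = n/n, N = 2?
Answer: 10071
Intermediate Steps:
w(n) = 1
w(N)*B = 1*10071 = 10071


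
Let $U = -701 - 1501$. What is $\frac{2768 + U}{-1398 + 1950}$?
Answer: $\frac{283}{276} \approx 1.0254$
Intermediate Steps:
$U = -2202$
$\frac{2768 + U}{-1398 + 1950} = \frac{2768 - 2202}{-1398 + 1950} = \frac{566}{552} = 566 \cdot \frac{1}{552} = \frac{283}{276}$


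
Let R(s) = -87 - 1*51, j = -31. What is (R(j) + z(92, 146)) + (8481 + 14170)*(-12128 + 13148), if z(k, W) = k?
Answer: 23103974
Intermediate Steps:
R(s) = -138 (R(s) = -87 - 51 = -138)
(R(j) + z(92, 146)) + (8481 + 14170)*(-12128 + 13148) = (-138 + 92) + (8481 + 14170)*(-12128 + 13148) = -46 + 22651*1020 = -46 + 23104020 = 23103974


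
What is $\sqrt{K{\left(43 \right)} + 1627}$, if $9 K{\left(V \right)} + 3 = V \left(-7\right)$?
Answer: $\frac{\sqrt{14339}}{3} \approx 39.915$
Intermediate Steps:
$K{\left(V \right)} = - \frac{1}{3} - \frac{7 V}{9}$ ($K{\left(V \right)} = - \frac{1}{3} + \frac{V \left(-7\right)}{9} = - \frac{1}{3} + \frac{\left(-7\right) V}{9} = - \frac{1}{3} - \frac{7 V}{9}$)
$\sqrt{K{\left(43 \right)} + 1627} = \sqrt{\left(- \frac{1}{3} - \frac{301}{9}\right) + 1627} = \sqrt{- \frac{304}{9} + 1627} = \sqrt{\frac{14339}{9}} = \frac{\sqrt{14339}}{3}$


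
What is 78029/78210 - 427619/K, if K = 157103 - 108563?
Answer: -988551811/126543780 ≈ -7.8119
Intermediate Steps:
K = 48540
78029/78210 - 427619/K = 78029/78210 - 427619/48540 = -988551811/126543780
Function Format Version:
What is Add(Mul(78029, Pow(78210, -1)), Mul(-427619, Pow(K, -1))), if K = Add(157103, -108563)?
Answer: Rational(-988551811, 126543780) ≈ -7.8119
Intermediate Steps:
K = 48540
Add(Mul(78029, Pow(78210, -1)), Mul(-427619, Pow(K, -1))) = Add(Mul(78029, Pow(78210, -1)), Mul(-427619, Pow(48540, -1))) = Add(Mul(78029, Rational(1, 78210)), Mul(-427619, Rational(1, 48540))) = Add(Rational(78029, 78210), Rational(-427619, 48540)) = Rational(-988551811, 126543780)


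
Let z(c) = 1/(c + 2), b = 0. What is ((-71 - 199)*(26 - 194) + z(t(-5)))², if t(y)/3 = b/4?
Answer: 8230299841/4 ≈ 2.0576e+9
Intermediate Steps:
t(y) = 0 (t(y) = 3*(0/4) = 3*(0*(¼)) = 3*0 = 0)
z(c) = 1/(2 + c)
((-71 - 199)*(26 - 194) + z(t(-5)))² = ((-71 - 199)*(26 - 194) + 1/(2 + 0))² = (-270*(-168) + 1/2)² = (45360 + ½)² = (90721/2)² = 8230299841/4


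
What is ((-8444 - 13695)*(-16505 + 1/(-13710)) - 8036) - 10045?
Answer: 5009443645079/13710 ≈ 3.6539e+8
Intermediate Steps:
((-8444 - 13695)*(-16505 + 1/(-13710)) - 8036) - 10045 = (-22139*(-16505 - 1/13710) - 8036) - 10045 = (-22139*(-226283551/13710) - 8036) - 10045 = (5009691535589/13710 - 8036) - 10045 = 5009581362029/13710 - 10045 = 5009443645079/13710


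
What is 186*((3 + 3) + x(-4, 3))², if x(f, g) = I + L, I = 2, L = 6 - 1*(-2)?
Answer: 47616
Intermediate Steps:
L = 8 (L = 6 + 2 = 8)
x(f, g) = 10 (x(f, g) = 2 + 8 = 10)
186*((3 + 3) + x(-4, 3))² = 186*((3 + 3) + 10)² = 186*(6 + 10)² = 186*16² = 186*256 = 47616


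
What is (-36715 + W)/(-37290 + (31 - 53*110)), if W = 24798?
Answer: 11917/43089 ≈ 0.27657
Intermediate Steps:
(-36715 + W)/(-37290 + (31 - 53*110)) = (-36715 + 24798)/(-37290 + (31 - 53*110)) = -11917/(-37290 + (31 - 5830)) = -11917/(-37290 - 5799) = -11917/(-43089) = -11917*(-1/43089) = 11917/43089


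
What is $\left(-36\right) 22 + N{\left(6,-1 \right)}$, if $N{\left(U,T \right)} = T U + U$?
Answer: $-792$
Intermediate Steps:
$N{\left(U,T \right)} = U + T U$
$\left(-36\right) 22 + N{\left(6,-1 \right)} = \left(-36\right) 22 + 6 \left(1 - 1\right) = -792 + 6 \cdot 0 = -792 + 0 = -792$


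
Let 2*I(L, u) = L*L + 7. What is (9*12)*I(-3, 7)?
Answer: 864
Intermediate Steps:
I(L, u) = 7/2 + L²/2 (I(L, u) = (L*L + 7)/2 = (L² + 7)/2 = (7 + L²)/2 = 7/2 + L²/2)
(9*12)*I(-3, 7) = (9*12)*(7/2 + (½)*(-3)²) = 108*(7/2 + (½)*9) = 108*(7/2 + 9/2) = 108*8 = 864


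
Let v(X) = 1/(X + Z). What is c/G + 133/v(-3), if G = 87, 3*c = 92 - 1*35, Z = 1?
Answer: -23123/87 ≈ -265.78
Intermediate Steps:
v(X) = 1/(1 + X) (v(X) = 1/(X + 1) = 1/(1 + X))
c = 19 (c = (92 - 1*35)/3 = (92 - 35)/3 = (1/3)*57 = 19)
c/G + 133/v(-3) = 19/87 + 133/(1/(1 - 3)) = 19*(1/87) + 133/(1/(-2)) = 19/87 + 133/(-1/2) = 19/87 + 133*(-2) = 19/87 - 266 = -23123/87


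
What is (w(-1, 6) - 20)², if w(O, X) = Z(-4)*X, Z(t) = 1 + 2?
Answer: 4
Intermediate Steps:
Z(t) = 3
w(O, X) = 3*X
(w(-1, 6) - 20)² = (3*6 - 20)² = (18 - 20)² = (-2)² = 4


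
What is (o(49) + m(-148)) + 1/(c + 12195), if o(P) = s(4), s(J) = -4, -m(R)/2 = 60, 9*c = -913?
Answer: -13496399/108842 ≈ -124.00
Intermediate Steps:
c = -913/9 (c = (1/9)*(-913) = -913/9 ≈ -101.44)
m(R) = -120 (m(R) = -2*60 = -120)
o(P) = -4
(o(49) + m(-148)) + 1/(c + 12195) = (-4 - 120) + 1/(-913/9 + 12195) = -124 + 1/(108842/9) = -124 + 9/108842 = -13496399/108842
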